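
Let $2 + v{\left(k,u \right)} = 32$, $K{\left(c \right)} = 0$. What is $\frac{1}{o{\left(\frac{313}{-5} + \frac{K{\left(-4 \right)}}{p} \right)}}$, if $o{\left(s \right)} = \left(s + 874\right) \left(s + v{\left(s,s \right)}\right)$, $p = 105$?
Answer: $- \frac{25}{661291} \approx -3.7805 \cdot 10^{-5}$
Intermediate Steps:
$v{\left(k,u \right)} = 30$ ($v{\left(k,u \right)} = -2 + 32 = 30$)
$o{\left(s \right)} = \left(30 + s\right) \left(874 + s\right)$ ($o{\left(s \right)} = \left(s + 874\right) \left(s + 30\right) = \left(874 + s\right) \left(30 + s\right) = \left(30 + s\right) \left(874 + s\right)$)
$\frac{1}{o{\left(\frac{313}{-5} + \frac{K{\left(-4 \right)}}{p} \right)}} = \frac{1}{26220 + \left(\frac{313}{-5} + \frac{0}{105}\right)^{2} + 904 \left(\frac{313}{-5} + \frac{0}{105}\right)} = \frac{1}{26220 + \left(313 \left(- \frac{1}{5}\right) + 0 \cdot \frac{1}{105}\right)^{2} + 904 \left(313 \left(- \frac{1}{5}\right) + 0 \cdot \frac{1}{105}\right)} = \frac{1}{26220 + \left(- \frac{313}{5} + 0\right)^{2} + 904 \left(- \frac{313}{5} + 0\right)} = \frac{1}{26220 + \left(- \frac{313}{5}\right)^{2} + 904 \left(- \frac{313}{5}\right)} = \frac{1}{26220 + \frac{97969}{25} - \frac{282952}{5}} = \frac{1}{- \frac{661291}{25}} = - \frac{25}{661291}$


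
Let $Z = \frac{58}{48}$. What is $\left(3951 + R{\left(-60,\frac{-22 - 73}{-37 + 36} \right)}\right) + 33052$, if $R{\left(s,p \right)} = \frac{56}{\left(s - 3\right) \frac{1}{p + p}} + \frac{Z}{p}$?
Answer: $\frac{251945407}{6840} \approx 36834.0$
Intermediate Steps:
$Z = \frac{29}{24}$ ($Z = 58 \cdot \frac{1}{48} = \frac{29}{24} \approx 1.2083$)
$R{\left(s,p \right)} = \frac{29}{24 p} + \frac{112 p}{-3 + s}$ ($R{\left(s,p \right)} = \frac{56}{\left(s - 3\right) \frac{1}{p + p}} + \frac{29}{24 p} = \frac{56}{\left(-3 + s\right) \frac{1}{2 p}} + \frac{29}{24 p} = \frac{56}{\frac{1}{2} \frac{1}{p} \left(-3 + s\right)} + \frac{29}{24 p} = 56 \frac{2 p}{-3 + s} + \frac{29}{24 p} = \frac{112 p}{-3 + s} + \frac{29}{24 p} = \frac{29}{24 p} + \frac{112 p}{-3 + s}$)
$\left(3951 + R{\left(-60,\frac{-22 - 73}{-37 + 36} \right)}\right) + 33052 = \left(3951 + \frac{-87 + 29 \left(-60\right) + 2688 \left(\frac{-22 - 73}{-37 + 36}\right)^{2}}{24 \frac{-22 - 73}{-37 + 36} \left(-3 - 60\right)}\right) + 33052 = \left(3951 + \frac{-87 - 1740 + 2688 \left(- \frac{95}{-1}\right)^{2}}{24 \left(- \frac{95}{-1}\right) \left(-63\right)}\right) + 33052 = \left(3951 + \frac{1}{24} \frac{1}{\left(-95\right) \left(-1\right)} \left(- \frac{1}{63}\right) \left(-87 - 1740 + 2688 \left(\left(-95\right) \left(-1\right)\right)^{2}\right)\right) + 33052 = \left(3951 + \frac{1}{24} \cdot \frac{1}{95} \left(- \frac{1}{63}\right) \left(-87 - 1740 + 2688 \cdot 95^{2}\right)\right) + 33052 = \left(3951 + \frac{1}{24} \cdot \frac{1}{95} \left(- \frac{1}{63}\right) \left(-87 - 1740 + 2688 \cdot 9025\right)\right) + 33052 = \left(3951 + \frac{1}{24} \cdot \frac{1}{95} \left(- \frac{1}{63}\right) \left(-87 - 1740 + 24259200\right)\right) + 33052 = \left(3951 + \frac{1}{24} \cdot \frac{1}{95} \left(- \frac{1}{63}\right) 24257373\right) + 33052 = \left(3951 - \frac{1155113}{6840}\right) + 33052 = \frac{25869727}{6840} + 33052 = \frac{251945407}{6840}$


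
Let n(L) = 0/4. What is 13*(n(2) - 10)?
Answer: -130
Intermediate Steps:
n(L) = 0 (n(L) = 0*(1/4) = 0)
13*(n(2) - 10) = 13*(0 - 10) = 13*(-10) = -130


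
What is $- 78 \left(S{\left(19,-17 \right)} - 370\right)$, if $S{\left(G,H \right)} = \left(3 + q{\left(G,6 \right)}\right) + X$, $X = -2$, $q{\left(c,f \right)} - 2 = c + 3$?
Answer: $26910$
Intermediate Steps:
$q{\left(c,f \right)} = 5 + c$ ($q{\left(c,f \right)} = 2 + \left(c + 3\right) = 2 + \left(3 + c\right) = 5 + c$)
$S{\left(G,H \right)} = 6 + G$ ($S{\left(G,H \right)} = \left(3 + \left(5 + G\right)\right) - 2 = \left(8 + G\right) - 2 = 6 + G$)
$- 78 \left(S{\left(19,-17 \right)} - 370\right) = - 78 \left(\left(6 + 19\right) - 370\right) = - 78 \left(25 - 370\right) = \left(-78\right) \left(-345\right) = 26910$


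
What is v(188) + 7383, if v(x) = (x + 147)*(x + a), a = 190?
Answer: 134013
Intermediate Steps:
v(x) = (147 + x)*(190 + x) (v(x) = (x + 147)*(x + 190) = (147 + x)*(190 + x))
v(188) + 7383 = (27930 + 188² + 337*188) + 7383 = (27930 + 35344 + 63356) + 7383 = 126630 + 7383 = 134013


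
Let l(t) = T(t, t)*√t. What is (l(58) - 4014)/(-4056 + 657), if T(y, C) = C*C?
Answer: 1338/1133 - 3364*√58/3399 ≈ -6.3564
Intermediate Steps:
T(y, C) = C²
l(t) = t^(5/2) (l(t) = t²*√t = t^(5/2))
(l(58) - 4014)/(-4056 + 657) = (58^(5/2) - 4014)/(-4056 + 657) = (3364*√58 - 4014)/(-3399) = (-4014 + 3364*√58)*(-1/3399) = 1338/1133 - 3364*√58/3399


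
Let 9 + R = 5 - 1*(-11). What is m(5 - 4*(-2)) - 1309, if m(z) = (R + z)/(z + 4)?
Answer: -22233/17 ≈ -1307.8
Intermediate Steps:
R = 7 (R = -9 + (5 - 1*(-11)) = -9 + (5 + 11) = -9 + 16 = 7)
m(z) = (7 + z)/(4 + z) (m(z) = (7 + z)/(z + 4) = (7 + z)/(4 + z))
m(5 - 4*(-2)) - 1309 = (7 + (5 - 4*(-2)))/(4 + (5 - 4*(-2))) - 1309 = (7 + (5 + 8))/(4 + (5 + 8)) - 1309 = (7 + 13)/(4 + 13) - 1309 = 20/17 - 1309 = -22233/17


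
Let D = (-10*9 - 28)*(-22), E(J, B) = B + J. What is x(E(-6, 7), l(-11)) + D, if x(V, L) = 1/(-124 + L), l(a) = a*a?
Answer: 7787/3 ≈ 2595.7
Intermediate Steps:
l(a) = a**2
D = 2596 (D = (-90 - 28)*(-22) = -118*(-22) = 2596)
x(E(-6, 7), l(-11)) + D = 1/(-124 + (-11)**2) + 2596 = 1/(-124 + 121) + 2596 = 1/(-3) + 2596 = -1/3 + 2596 = 7787/3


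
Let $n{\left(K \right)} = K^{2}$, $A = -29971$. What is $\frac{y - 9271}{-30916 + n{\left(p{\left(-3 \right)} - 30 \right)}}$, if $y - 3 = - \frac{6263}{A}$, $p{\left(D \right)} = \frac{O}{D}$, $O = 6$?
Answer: $\frac{277764965}{895893132} \approx 0.31004$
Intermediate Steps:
$p{\left(D \right)} = \frac{6}{D}$
$y = \frac{96176}{29971}$ ($y = 3 - \frac{6263}{-29971} = 3 - - \frac{6263}{29971} = 3 + \frac{6263}{29971} = \frac{96176}{29971} \approx 3.209$)
$\frac{y - 9271}{-30916 + n{\left(p{\left(-3 \right)} - 30 \right)}} = \frac{\frac{96176}{29971} - 9271}{-30916 + \left(\frac{6}{-3} - 30\right)^{2}} = - \frac{277764965}{29971 \left(-30916 + \left(6 \left(- \frac{1}{3}\right) - 30\right)^{2}\right)} = - \frac{277764965}{29971 \left(-30916 + \left(-2 - 30\right)^{2}\right)} = - \frac{277764965}{29971 \left(-30916 + \left(-32\right)^{2}\right)} = - \frac{277764965}{29971 \left(-30916 + 1024\right)} = - \frac{277764965}{29971 \left(-29892\right)} = \left(- \frac{277764965}{29971}\right) \left(- \frac{1}{29892}\right) = \frac{277764965}{895893132}$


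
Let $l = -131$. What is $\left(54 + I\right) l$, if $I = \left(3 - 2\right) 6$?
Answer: $-7860$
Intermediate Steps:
$I = 6$ ($I = 1 \cdot 6 = 6$)
$\left(54 + I\right) l = \left(54 + 6\right) \left(-131\right) = 60 \left(-131\right) = -7860$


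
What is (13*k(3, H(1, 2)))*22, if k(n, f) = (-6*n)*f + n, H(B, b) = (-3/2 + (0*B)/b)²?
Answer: -10725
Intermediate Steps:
H(B, b) = 9/4 (H(B, b) = (-3*½ + 0/b)² = (-3/2 + 0)² = (-3/2)² = 9/4)
k(n, f) = n - 6*f*n (k(n, f) = -6*f*n + n = n - 6*f*n)
(13*k(3, H(1, 2)))*22 = (13*(3*(1 - 6*9/4)))*22 = (13*(3*(1 - 27/2)))*22 = (13*(3*(-25/2)))*22 = (13*(-75/2))*22 = -975/2*22 = -10725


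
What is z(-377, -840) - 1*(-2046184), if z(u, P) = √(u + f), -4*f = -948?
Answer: 2046184 + 2*I*√35 ≈ 2.0462e+6 + 11.832*I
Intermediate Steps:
f = 237 (f = -¼*(-948) = 237)
z(u, P) = √(237 + u) (z(u, P) = √(u + 237) = √(237 + u))
z(-377, -840) - 1*(-2046184) = √(237 - 377) - 1*(-2046184) = √(-140) + 2046184 = 2*I*√35 + 2046184 = 2046184 + 2*I*√35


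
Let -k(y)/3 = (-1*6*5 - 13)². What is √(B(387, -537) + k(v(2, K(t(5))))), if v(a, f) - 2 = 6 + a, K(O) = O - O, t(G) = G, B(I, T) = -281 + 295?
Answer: I*√5533 ≈ 74.384*I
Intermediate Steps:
B(I, T) = 14
K(O) = 0
v(a, f) = 8 + a (v(a, f) = 2 + (6 + a) = 8 + a)
k(y) = -5547 (k(y) = -3*(-1*6*5 - 13)² = -3*(-6*5 - 13)² = -3*(-30 - 13)² = -3*(-43)² = -3*1849 = -5547)
√(B(387, -537) + k(v(2, K(t(5))))) = √(14 - 5547) = √(-5533) = I*√5533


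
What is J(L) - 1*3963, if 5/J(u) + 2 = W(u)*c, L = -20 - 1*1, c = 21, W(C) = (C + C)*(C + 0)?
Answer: -14678951/3704 ≈ -3963.0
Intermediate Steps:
W(C) = 2*C² (W(C) = (2*C)*C = 2*C²)
L = -21 (L = -20 - 1 = -21)
J(u) = 5/(-2 + 42*u²) (J(u) = 5/(-2 + (2*u²)*21) = 5/(-2 + 42*u²))
J(L) - 1*3963 = 5/(2*(-1 + 21*(-21)²)) - 1*3963 = 5/(2*(-1 + 21*441)) - 3963 = 5/(2*(-1 + 9261)) - 3963 = (5/2)/9260 - 3963 = (5/2)*(1/9260) - 3963 = 1/3704 - 3963 = -14678951/3704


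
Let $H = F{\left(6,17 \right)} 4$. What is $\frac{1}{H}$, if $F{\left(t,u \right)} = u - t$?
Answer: $\frac{1}{44} \approx 0.022727$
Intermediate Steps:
$H = 44$ ($H = \left(17 - 6\right) 4 = 11 \cdot 4 = 44$)
$\frac{1}{H} = \frac{1}{44}$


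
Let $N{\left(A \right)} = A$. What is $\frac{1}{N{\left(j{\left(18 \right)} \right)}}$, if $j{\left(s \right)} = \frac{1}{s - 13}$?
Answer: $5$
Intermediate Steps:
$j{\left(s \right)} = \frac{1}{-13 + s}$
$\frac{1}{N{\left(j{\left(18 \right)} \right)}} = \frac{1}{\frac{1}{-13 + 18}} = \frac{1}{\frac{1}{5}} = 5$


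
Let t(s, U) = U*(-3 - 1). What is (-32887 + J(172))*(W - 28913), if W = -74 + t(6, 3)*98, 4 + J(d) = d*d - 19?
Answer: 100322138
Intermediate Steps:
t(s, U) = -4*U (t(s, U) = U*(-4) = -4*U)
J(d) = -23 + d² (J(d) = -4 + (d*d - 19) = -4 + (d² - 19) = -4 + (-19 + d²) = -23 + d²)
W = -1250 (W = -74 - 4*3*98 = -74 - 12*98 = -74 - 1176 = -1250)
(-32887 + J(172))*(W - 28913) = (-32887 + (-23 + 172²))*(-1250 - 28913) = (-32887 + (-23 + 29584))*(-30163) = (-32887 + 29561)*(-30163) = -3326*(-30163) = 100322138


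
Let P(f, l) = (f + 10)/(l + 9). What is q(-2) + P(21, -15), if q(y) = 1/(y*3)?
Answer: -16/3 ≈ -5.3333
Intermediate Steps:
P(f, l) = (10 + f)/(9 + l)
q(y) = 1/(3*y)
q(-2) + P(21, -15) = (⅓)/(-2) + (10 + 21)/(9 - 15) = (⅓)*(-½) + 31/(-6) = -⅙ - ⅙*31 = -⅙ - 31/6 = -16/3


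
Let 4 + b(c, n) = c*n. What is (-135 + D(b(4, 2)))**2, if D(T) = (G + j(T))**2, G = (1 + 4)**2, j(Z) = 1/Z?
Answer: 64657681/256 ≈ 2.5257e+5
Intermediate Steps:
j(Z) = 1/Z
b(c, n) = -4 + c*n
G = 25 (G = 5**2 = 25)
D(T) = (25 + 1/T)**2
(-135 + D(b(4, 2)))**2 = (-135 + (1 + 25*(-4 + 4*2))**2/(-4 + 4*2)**2)**2 = (-135 + (1 + 25*(-4 + 8))**2/(-4 + 8)**2)**2 = (-135 + (1 + 25*4)**2/4**2)**2 = (-135 + (1 + 100)**2/16)**2 = (-135 + (1/16)*101**2)**2 = (-135 + (1/16)*10201)**2 = (-135 + 10201/16)**2 = (8041/16)**2 = 64657681/256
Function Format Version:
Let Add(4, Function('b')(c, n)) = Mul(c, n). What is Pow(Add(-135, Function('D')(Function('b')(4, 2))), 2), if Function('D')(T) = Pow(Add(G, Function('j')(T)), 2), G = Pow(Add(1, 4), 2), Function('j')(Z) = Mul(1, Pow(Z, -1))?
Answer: Rational(64657681, 256) ≈ 2.5257e+5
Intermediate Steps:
Function('j')(Z) = Pow(Z, -1)
Function('b')(c, n) = Add(-4, Mul(c, n))
G = 25 (G = Pow(5, 2) = 25)
Function('D')(T) = Pow(Add(25, Pow(T, -1)), 2)
Pow(Add(-135, Function('D')(Function('b')(4, 2))), 2) = Pow(Add(-135, Mul(Pow(Add(-4, Mul(4, 2)), -2), Pow(Add(1, Mul(25, Add(-4, Mul(4, 2)))), 2))), 2) = Pow(Add(-135, Mul(Pow(Add(-4, 8), -2), Pow(Add(1, Mul(25, Add(-4, 8))), 2))), 2) = Pow(Add(-135, Mul(Pow(4, -2), Pow(Add(1, Mul(25, 4)), 2))), 2) = Pow(Add(-135, Mul(Rational(1, 16), Pow(Add(1, 100), 2))), 2) = Pow(Add(-135, Mul(Rational(1, 16), Pow(101, 2))), 2) = Pow(Add(-135, Mul(Rational(1, 16), 10201)), 2) = Pow(Add(-135, Rational(10201, 16)), 2) = Pow(Rational(8041, 16), 2) = Rational(64657681, 256)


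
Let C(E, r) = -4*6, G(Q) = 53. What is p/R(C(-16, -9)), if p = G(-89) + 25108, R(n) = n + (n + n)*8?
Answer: -8387/136 ≈ -61.669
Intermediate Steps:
C(E, r) = -24
R(n) = 17*n (R(n) = n + (2*n)*8 = n + 16*n = 17*n)
p = 25161 (p = 53 + 25108 = 25161)
p/R(C(-16, -9)) = 25161/((17*(-24))) = 25161/(-408) = 25161*(-1/408) = -8387/136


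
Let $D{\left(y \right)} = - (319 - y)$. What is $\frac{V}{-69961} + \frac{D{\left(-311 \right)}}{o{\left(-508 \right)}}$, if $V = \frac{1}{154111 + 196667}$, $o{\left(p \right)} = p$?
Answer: $\frac{1932586398004}{1558339508283} \approx 1.2402$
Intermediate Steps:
$D{\left(y \right)} = -319 + y$
$V = \frac{1}{350778} \approx 2.8508 \cdot 10^{-6}$
$\frac{V}{-69961} + \frac{D{\left(-311 \right)}}{o{\left(-508 \right)}} = \frac{1}{350778 \left(-69961\right)} + \frac{-319 - 311}{-508} = \frac{1}{350778} \left(- \frac{1}{69961}\right) - - \frac{315}{254} = - \frac{1}{24540779658} + \frac{315}{254} = \frac{1932586398004}{1558339508283}$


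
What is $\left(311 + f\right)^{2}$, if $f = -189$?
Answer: $14884$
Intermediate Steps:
$\left(311 + f\right)^{2} = \left(311 - 189\right)^{2} = 122^{2} = 14884$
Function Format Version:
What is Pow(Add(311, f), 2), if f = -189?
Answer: 14884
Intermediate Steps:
Pow(Add(311, f), 2) = Pow(Add(311, -189), 2) = Pow(122, 2) = 14884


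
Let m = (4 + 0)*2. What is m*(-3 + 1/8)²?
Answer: 529/8 ≈ 66.125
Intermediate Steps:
m = 8 (m = 4*2 = 8)
m*(-3 + 1/8)² = 8*(-3 + 1/8)² = 8*(-3 + ⅛)² = 8*(-23/8)² = 8*(529/64) = 529/8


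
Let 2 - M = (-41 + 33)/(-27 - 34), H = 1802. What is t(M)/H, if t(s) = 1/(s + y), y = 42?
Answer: 61/4822152 ≈ 1.2650e-5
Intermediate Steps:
M = 114/61 (M = 2 - (-41 + 33)/(-27 - 34) = 2 - (-8)/(-61) = 2 - (-8)*(-1)/61 = 2 - 1*8/61 = 2 - 8/61 = 114/61 ≈ 1.8689)
t(s) = 1/(42 + s) (t(s) = 1/(s + 42) = 1/(42 + s))
t(M)/H = 1/((42 + 114/61)*1802) = (1/1802)/(2676/61) = (61/2676)*(1/1802) = 61/4822152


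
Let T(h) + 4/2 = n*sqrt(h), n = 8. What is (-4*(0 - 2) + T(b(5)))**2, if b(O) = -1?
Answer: -28 + 96*I ≈ -28.0 + 96.0*I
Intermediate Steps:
T(h) = -2 + 8*sqrt(h)
(-4*(0 - 2) + T(b(5)))**2 = (-4*(0 - 2) + (-2 + 8*sqrt(-1)))**2 = (-4*(-2) + (-2 + 8*I))**2 = (8 + (-2 + 8*I))**2 = (6 + 8*I)**2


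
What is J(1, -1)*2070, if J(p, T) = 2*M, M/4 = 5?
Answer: 82800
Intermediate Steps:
M = 20 (M = 4*5 = 20)
J(p, T) = 40 (J(p, T) = 2*20 = 40)
J(1, -1)*2070 = 40*2070 = 82800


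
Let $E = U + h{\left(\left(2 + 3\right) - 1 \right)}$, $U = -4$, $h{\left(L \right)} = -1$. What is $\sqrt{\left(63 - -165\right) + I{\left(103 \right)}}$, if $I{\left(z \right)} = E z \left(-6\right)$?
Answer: $\sqrt{3318} \approx 57.602$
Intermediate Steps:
$E = -5$ ($E = -4 - 1 = -5$)
$I{\left(z \right)} = 30 z$ ($I{\left(z \right)} = - 5 z \left(-6\right) = 30 z$)
$\sqrt{\left(63 - -165\right) + I{\left(103 \right)}} = \sqrt{\left(63 - -165\right) + 30 \cdot 103} = \sqrt{\left(63 + 165\right) + 3090} = \sqrt{228 + 3090} = \sqrt{3318}$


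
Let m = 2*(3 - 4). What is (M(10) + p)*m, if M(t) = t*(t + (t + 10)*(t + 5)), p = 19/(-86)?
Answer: -266581/43 ≈ -6199.6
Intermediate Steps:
p = -19/86 (p = 19*(-1/86) = -19/86 ≈ -0.22093)
m = -2 (m = 2*(-1) = -2)
M(t) = t*(t + (5 + t)*(10 + t)) (M(t) = t*(t + (10 + t)*(5 + t)) = t*(t + (5 + t)*(10 + t)))
(M(10) + p)*m = (10*(50 + 10² + 16*10) - 19/86)*(-2) = (10*(50 + 100 + 160) - 19/86)*(-2) = (10*310 - 19/86)*(-2) = (3100 - 19/86)*(-2) = (266581/86)*(-2) = -266581/43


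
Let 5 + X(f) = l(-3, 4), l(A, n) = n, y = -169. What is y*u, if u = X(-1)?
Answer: 169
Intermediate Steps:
X(f) = -1 (X(f) = -5 + 4 = -1)
u = -1
y*u = -169*(-1) = 169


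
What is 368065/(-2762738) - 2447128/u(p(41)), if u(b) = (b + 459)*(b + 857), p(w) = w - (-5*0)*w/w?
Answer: -865754337683/155058670250 ≈ -5.5834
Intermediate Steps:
p(w) = w (p(w) = w - 0 = w - 1*0 = w + 0 = w)
u(b) = (459 + b)*(857 + b)
368065/(-2762738) - 2447128/u(p(41)) = 368065/(-2762738) - 2447128/(393363 + 41**2 + 1316*41) = 368065*(-1/2762738) - 2447128/(393363 + 1681 + 53956) = -368065/2762738 - 2447128/449000 = -368065/2762738 - 2447128*1/449000 = -368065/2762738 - 305891/56125 = -865754337683/155058670250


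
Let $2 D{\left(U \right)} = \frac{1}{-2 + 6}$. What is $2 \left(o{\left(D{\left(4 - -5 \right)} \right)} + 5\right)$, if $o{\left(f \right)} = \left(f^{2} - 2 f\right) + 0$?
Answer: $\frac{305}{32} \approx 9.5313$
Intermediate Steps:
$D{\left(U \right)} = \frac{1}{8}$ ($D{\left(U \right)} = \frac{1}{2 \left(-2 + 6\right)} = \frac{1}{2 \cdot 4} = \frac{1}{2} \cdot \frac{1}{4} = \frac{1}{8}$)
$o{\left(f \right)} = f^{2} - 2 f$
$2 \left(o{\left(D{\left(4 - -5 \right)} \right)} + 5\right) = 2 \left(\frac{-2 + \frac{1}{8}}{8} + 5\right) = 2 \left(\frac{1}{8} \left(- \frac{15}{8}\right) + 5\right) = 2 \left(- \frac{15}{64} + 5\right) = 2 \cdot \frac{305}{64} = \frac{305}{32}$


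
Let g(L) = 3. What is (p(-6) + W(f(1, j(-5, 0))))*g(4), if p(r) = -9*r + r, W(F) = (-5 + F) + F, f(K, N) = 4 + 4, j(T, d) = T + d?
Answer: 177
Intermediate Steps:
f(K, N) = 8
W(F) = -5 + 2*F
p(r) = -8*r
(p(-6) + W(f(1, j(-5, 0))))*g(4) = (-8*(-6) + (-5 + 2*8))*3 = (48 + (-5 + 16))*3 = (48 + 11)*3 = 59*3 = 177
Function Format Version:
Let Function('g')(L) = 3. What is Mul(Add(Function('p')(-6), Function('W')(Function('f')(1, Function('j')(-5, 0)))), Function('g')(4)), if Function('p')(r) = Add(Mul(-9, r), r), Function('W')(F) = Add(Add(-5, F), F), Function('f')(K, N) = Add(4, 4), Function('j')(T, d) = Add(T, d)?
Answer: 177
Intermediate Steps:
Function('f')(K, N) = 8
Function('W')(F) = Add(-5, Mul(2, F))
Function('p')(r) = Mul(-8, r)
Mul(Add(Function('p')(-6), Function('W')(Function('f')(1, Function('j')(-5, 0)))), Function('g')(4)) = Mul(Add(Mul(-8, -6), Add(-5, Mul(2, 8))), 3) = Mul(Add(48, Add(-5, 16)), 3) = Mul(Add(48, 11), 3) = Mul(59, 3) = 177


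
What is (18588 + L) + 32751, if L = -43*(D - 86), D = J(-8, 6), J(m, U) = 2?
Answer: 54951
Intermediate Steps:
D = 2
L = 3612 (L = -43*(2 - 86) = -43*(-84) = 3612)
(18588 + L) + 32751 = (18588 + 3612) + 32751 = 22200 + 32751 = 54951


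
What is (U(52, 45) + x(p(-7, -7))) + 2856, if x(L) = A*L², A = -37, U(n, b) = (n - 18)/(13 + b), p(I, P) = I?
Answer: 30264/29 ≈ 1043.6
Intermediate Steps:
U(n, b) = (-18 + n)/(13 + b)
x(L) = -37*L²
(U(52, 45) + x(p(-7, -7))) + 2856 = ((-18 + 52)/(13 + 45) - 37*(-7)²) + 2856 = (34/58 - 37*49) + 2856 = ((1/58)*34 - 1813) + 2856 = (17/29 - 1813) + 2856 = -52560/29 + 2856 = 30264/29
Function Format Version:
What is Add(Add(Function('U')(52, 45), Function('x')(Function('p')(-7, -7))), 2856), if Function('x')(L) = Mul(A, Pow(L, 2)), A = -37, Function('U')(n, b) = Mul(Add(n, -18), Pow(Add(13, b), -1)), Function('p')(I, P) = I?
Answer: Rational(30264, 29) ≈ 1043.6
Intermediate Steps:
Function('U')(n, b) = Mul(Pow(Add(13, b), -1), Add(-18, n)) (Function('U')(n, b) = Mul(Add(-18, n), Pow(Add(13, b), -1)) = Mul(Pow(Add(13, b), -1), Add(-18, n)))
Function('x')(L) = Mul(-37, Pow(L, 2))
Add(Add(Function('U')(52, 45), Function('x')(Function('p')(-7, -7))), 2856) = Add(Add(Mul(Pow(Add(13, 45), -1), Add(-18, 52)), Mul(-37, Pow(-7, 2))), 2856) = Add(Add(Mul(Pow(58, -1), 34), Mul(-37, 49)), 2856) = Add(Add(Mul(Rational(1, 58), 34), -1813), 2856) = Add(Add(Rational(17, 29), -1813), 2856) = Add(Rational(-52560, 29), 2856) = Rational(30264, 29)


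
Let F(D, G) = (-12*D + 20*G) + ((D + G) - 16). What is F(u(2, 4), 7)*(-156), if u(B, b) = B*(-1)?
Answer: -23868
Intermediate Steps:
u(B, b) = -B
F(D, G) = -16 - 11*D + 21*G (F(D, G) = (-12*D + 20*G) + (-16 + D + G) = -16 - 11*D + 21*G)
F(u(2, 4), 7)*(-156) = (-16 - (-11)*2 + 21*7)*(-156) = (-16 - 11*(-2) + 147)*(-156) = (-16 + 22 + 147)*(-156) = 153*(-156) = -23868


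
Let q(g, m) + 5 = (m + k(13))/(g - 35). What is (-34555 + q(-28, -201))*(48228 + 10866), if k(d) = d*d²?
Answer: -2044160888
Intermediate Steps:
k(d) = d³
q(g, m) = -5 + (2197 + m)/(-35 + g) (q(g, m) = -5 + (m + 13³)/(g - 35) = -5 + (m + 2197)/(-35 + g) = -5 + (2197 + m)/(-35 + g))
(-34555 + q(-28, -201))*(48228 + 10866) = (-34555 + (2372 - 201 - 5*(-28))/(-35 - 28))*(48228 + 10866) = (-34555 + (2372 - 201 + 140)/(-63))*59094 = (-34555 - 1/63*2311)*59094 = (-34555 - 2311/63)*59094 = -2179276/63*59094 = -2044160888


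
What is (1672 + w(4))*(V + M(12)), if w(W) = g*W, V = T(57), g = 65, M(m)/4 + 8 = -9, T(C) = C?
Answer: -21252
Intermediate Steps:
M(m) = -68 (M(m) = -32 + 4*(-9) = -32 - 36 = -68)
V = 57
w(W) = 65*W
(1672 + w(4))*(V + M(12)) = (1672 + 65*4)*(57 - 68) = (1672 + 260)*(-11) = 1932*(-11) = -21252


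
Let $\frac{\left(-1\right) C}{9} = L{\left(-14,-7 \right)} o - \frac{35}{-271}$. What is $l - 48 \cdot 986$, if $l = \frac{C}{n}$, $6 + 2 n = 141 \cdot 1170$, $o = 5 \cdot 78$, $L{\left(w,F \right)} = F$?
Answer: $- \frac{352632745287}{7450874} \approx -47328.0$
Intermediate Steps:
$o = 390$
$n = 82482$ ($n = -3 + \frac{141 \cdot 1170}{2} = -3 + \frac{1}{2} \cdot 164970 = -3 + 82485 = 82482$)
$C = \frac{6658155}{271}$ ($C = - 9 \left(\left(-7\right) 390 - \frac{35}{-271}\right) = - 9 \left(-2730 - - \frac{35}{271}\right) = - 9 \left(-2730 + \frac{35}{271}\right) = \left(-9\right) \left(- \frac{739795}{271}\right) = \frac{6658155}{271} \approx 24569.0$)
$l = \frac{2219385}{7450874}$ ($l = \frac{6658155}{271 \cdot 82482} = \frac{6658155}{271} \cdot \frac{1}{82482} = \frac{2219385}{7450874} \approx 0.29787$)
$l - 48 \cdot 986 = \frac{2219385}{7450874} - 48 \cdot 986 = \frac{2219385}{7450874} - 47328 = - \frac{352632745287}{7450874}$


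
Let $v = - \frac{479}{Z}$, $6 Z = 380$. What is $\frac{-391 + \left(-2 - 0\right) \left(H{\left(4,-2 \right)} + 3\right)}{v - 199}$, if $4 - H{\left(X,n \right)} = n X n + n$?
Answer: $\frac{5510}{3019} \approx 1.8251$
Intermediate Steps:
$Z = \frac{190}{3}$ ($Z = \frac{1}{6} \cdot 380 = \frac{190}{3} \approx 63.333$)
$H{\left(X,n \right)} = 4 - n - X n^{2}$ ($H{\left(X,n \right)} = 4 - \left(n X n + n\right) = 4 - \left(X n n + n\right) = 4 - \left(X n^{2} + n\right) = 4 - \left(n + X n^{2}\right) = 4 - n - X n^{2}$)
$v = - \frac{1437}{190}$ ($v = - \frac{479}{\frac{190}{3}} = \left(-479\right) \frac{3}{190} = - \frac{1437}{190} \approx -7.5632$)
$\frac{-391 + \left(-2 - 0\right) \left(H{\left(4,-2 \right)} + 3\right)}{v - 199} = \frac{-391 + \left(-2 - 0\right) \left(\left(4 - -2 - 4 \left(-2\right)^{2}\right) + 3\right)}{- \frac{1437}{190} - 199} = \frac{-391 + \left(-2 + 0\right) \left(\left(4 + 2 - 4 \cdot 4\right) + 3\right)}{- \frac{39247}{190}} = \left(-391 - 2 \left(\left(4 + 2 - 16\right) + 3\right)\right) \left(- \frac{190}{39247}\right) = \left(-391 - 2 \left(-10 + 3\right)\right) \left(- \frac{190}{39247}\right) = \left(-391 - -14\right) \left(- \frac{190}{39247}\right) = \left(-391 + 14\right) \left(- \frac{190}{39247}\right) = \left(-377\right) \left(- \frac{190}{39247}\right) = \frac{5510}{3019}$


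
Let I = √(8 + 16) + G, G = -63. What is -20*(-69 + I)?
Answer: 2640 - 40*√6 ≈ 2542.0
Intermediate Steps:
I = -63 + 2*√6 (I = √(8 + 16) - 63 = √24 - 63 = 2*√6 - 63 = -63 + 2*√6 ≈ -58.101)
-20*(-69 + I) = -20*(-69 + (-63 + 2*√6)) = -20*(-132 + 2*√6) = 2640 - 40*√6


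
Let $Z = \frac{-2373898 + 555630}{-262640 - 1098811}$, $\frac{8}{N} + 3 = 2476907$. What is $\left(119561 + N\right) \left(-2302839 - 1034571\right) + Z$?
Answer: $- \frac{168197797472481593707256}{421522928463} \approx -3.9902 \cdot 10^{11}$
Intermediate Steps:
$N = \frac{1}{309613}$ ($N = \frac{8}{-3 + 2476907} = \frac{8}{2476904} = 8 \cdot \frac{1}{2476904} = \frac{1}{309613} \approx 3.2298 \cdot 10^{-6}$)
$Z = \frac{1818268}{1361451}$ ($Z = - \frac{1818268}{-1361451} = \left(-1818268\right) \left(- \frac{1}{1361451}\right) = \frac{1818268}{1361451} \approx 1.3355$)
$\left(119561 + N\right) \left(-2302839 - 1034571\right) + Z = \left(119561 + \frac{1}{309613}\right) \left(-2302839 - 1034571\right) + \frac{1818268}{1361451} = \frac{37017639894}{309613} \left(-3337410\right) + \frac{1818268}{1361451} = - \frac{123543041558634540}{309613} + \frac{1818268}{1361451} = - \frac{168197797472481593707256}{421522928463}$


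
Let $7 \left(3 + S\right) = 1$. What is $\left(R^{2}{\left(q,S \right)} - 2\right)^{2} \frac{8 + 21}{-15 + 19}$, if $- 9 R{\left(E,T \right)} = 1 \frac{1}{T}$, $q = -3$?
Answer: $\frac{121588068029}{4199040000} \approx 28.956$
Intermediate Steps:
$S = - \frac{20}{7}$ ($S = -3 + \frac{1}{7} \cdot 1 = -3 + \frac{1}{7} = - \frac{20}{7} \approx -2.8571$)
$R{\left(E,T \right)} = - \frac{1}{9 T}$ ($R{\left(E,T \right)} = - \frac{1 \frac{1}{T}}{9} = - \frac{1}{9 T}$)
$\left(R^{2}{\left(q,S \right)} - 2\right)^{2} \frac{8 + 21}{-15 + 19} = \left(\left(- \frac{1}{9 \left(- \frac{20}{7}\right)}\right)^{2} - 2\right)^{2} \frac{8 + 21}{-15 + 19} = \left(\left(\left(- \frac{1}{9}\right) \left(- \frac{7}{20}\right)\right)^{2} - 2\right)^{2} \cdot \frac{29}{4} = \left(\left(\frac{7}{180}\right)^{2} - 2\right)^{2} \cdot 29 \cdot \frac{1}{4} = \left(\frac{49}{32400} - 2\right)^{2} \cdot \frac{29}{4} = \left(- \frac{64751}{32400}\right)^{2} \cdot \frac{29}{4} = \frac{4192692001}{1049760000} \cdot \frac{29}{4} = \frac{121588068029}{4199040000}$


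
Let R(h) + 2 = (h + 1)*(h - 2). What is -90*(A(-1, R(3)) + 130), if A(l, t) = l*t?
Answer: -11520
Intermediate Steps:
R(h) = -2 + (1 + h)*(-2 + h) (R(h) = -2 + (h + 1)*(h - 2) = -2 + (1 + h)*(-2 + h))
-90*(A(-1, R(3)) + 130) = -90*(-(-4 + 3² - 1*3) + 130) = -90*(-(-4 + 9 - 3) + 130) = -90*(-1*2 + 130) = -90*(-2 + 130) = -90*128 = -11520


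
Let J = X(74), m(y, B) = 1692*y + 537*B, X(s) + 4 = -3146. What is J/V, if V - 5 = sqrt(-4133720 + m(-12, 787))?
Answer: -525/124381 + 105*I*sqrt(3731405)/124381 ≈ -0.0042209 + 1.6307*I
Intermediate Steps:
X(s) = -3150 (X(s) = -4 - 3146 = -3150)
m(y, B) = 537*B + 1692*y
J = -3150
V = 5 + I*sqrt(3731405) (V = 5 + sqrt(-4133720 + (537*787 + 1692*(-12))) = 5 + sqrt(-4133720 + (422619 - 20304)) = 5 + sqrt(-4133720 + 402315) = 5 + sqrt(-3731405) = 5 + I*sqrt(3731405) ≈ 5.0 + 1931.7*I)
J/V = -3150/(5 + I*sqrt(3731405))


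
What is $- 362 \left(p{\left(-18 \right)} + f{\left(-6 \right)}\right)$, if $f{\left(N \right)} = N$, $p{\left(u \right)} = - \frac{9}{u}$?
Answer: $1991$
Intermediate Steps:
$- 362 \left(p{\left(-18 \right)} + f{\left(-6 \right)}\right) = - 362 \left(- \frac{9}{-18} - 6\right) = - 362 \left(\left(-9\right) \left(- \frac{1}{18}\right) - 6\right) = - 362 \left(\frac{1}{2} - 6\right) = \left(-362\right) \left(- \frac{11}{2}\right) = 1991$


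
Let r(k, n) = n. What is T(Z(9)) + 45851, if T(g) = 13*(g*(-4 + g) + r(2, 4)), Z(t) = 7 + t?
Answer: 48399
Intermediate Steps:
T(g) = 52 + 13*g*(-4 + g) (T(g) = 13*(g*(-4 + g) + 4) = 13*(4 + g*(-4 + g)) = 52 + 13*g*(-4 + g))
T(Z(9)) + 45851 = (52 - 52*(7 + 9) + 13*(7 + 9)**2) + 45851 = (52 - 52*16 + 13*16**2) + 45851 = (52 - 832 + 13*256) + 45851 = (52 - 832 + 3328) + 45851 = 2548 + 45851 = 48399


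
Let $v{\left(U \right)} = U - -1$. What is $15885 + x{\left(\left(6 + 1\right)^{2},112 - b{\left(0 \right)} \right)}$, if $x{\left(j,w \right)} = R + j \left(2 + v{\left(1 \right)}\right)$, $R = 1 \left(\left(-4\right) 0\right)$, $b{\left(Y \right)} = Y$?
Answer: $16081$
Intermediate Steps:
$v{\left(U \right)} = 1 + U$ ($v{\left(U \right)} = U + 1 = 1 + U$)
$R = 0$ ($R = 1 \cdot 0 = 0$)
$x{\left(j,w \right)} = 4 j$ ($x{\left(j,w \right)} = 0 + j \left(2 + \left(1 + 1\right)\right) = 0 + j \left(2 + 2\right) = 0 + j 4 = 0 + 4 j = 4 j$)
$15885 + x{\left(\left(6 + 1\right)^{2},112 - b{\left(0 \right)} \right)} = 15885 + 4 \left(6 + 1\right)^{2} = 15885 + 4 \cdot 7^{2} = 15885 + 4 \cdot 49 = 15885 + 196 = 16081$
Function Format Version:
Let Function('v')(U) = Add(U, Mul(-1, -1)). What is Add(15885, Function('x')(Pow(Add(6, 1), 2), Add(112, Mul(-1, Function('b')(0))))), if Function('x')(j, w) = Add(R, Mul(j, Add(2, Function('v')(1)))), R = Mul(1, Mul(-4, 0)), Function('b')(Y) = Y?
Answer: 16081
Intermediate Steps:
Function('v')(U) = Add(1, U) (Function('v')(U) = Add(U, 1) = Add(1, U))
R = 0 (R = Mul(1, 0) = 0)
Function('x')(j, w) = Mul(4, j) (Function('x')(j, w) = Add(0, Mul(j, Add(2, Add(1, 1)))) = Add(0, Mul(j, Add(2, 2))) = Add(0, Mul(j, 4)) = Add(0, Mul(4, j)) = Mul(4, j))
Add(15885, Function('x')(Pow(Add(6, 1), 2), Add(112, Mul(-1, Function('b')(0))))) = Add(15885, Mul(4, Pow(Add(6, 1), 2))) = Add(15885, Mul(4, Pow(7, 2))) = Add(15885, Mul(4, 49)) = Add(15885, 196) = 16081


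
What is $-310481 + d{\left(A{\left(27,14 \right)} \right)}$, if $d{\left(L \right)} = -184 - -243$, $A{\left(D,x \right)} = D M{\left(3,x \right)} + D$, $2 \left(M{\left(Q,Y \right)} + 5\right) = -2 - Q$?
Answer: $-310422$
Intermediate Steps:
$M{\left(Q,Y \right)} = -6 - \frac{Q}{2}$ ($M{\left(Q,Y \right)} = -5 + \frac{-2 - Q}{2} = -5 - \left(1 + \frac{Q}{2}\right) = -6 - \frac{Q}{2}$)
$A{\left(D,x \right)} = - \frac{13 D}{2}$ ($A{\left(D,x \right)} = D \left(-6 - \frac{3}{2}\right) + D = D \left(- \frac{15}{2}\right) + D = - \frac{15 D}{2} + D = - \frac{13 D}{2}$)
$d{\left(L \right)} = 59$ ($d{\left(L \right)} = -184 + 243 = 59$)
$-310481 + d{\left(A{\left(27,14 \right)} \right)} = -310481 + 59 = -310422$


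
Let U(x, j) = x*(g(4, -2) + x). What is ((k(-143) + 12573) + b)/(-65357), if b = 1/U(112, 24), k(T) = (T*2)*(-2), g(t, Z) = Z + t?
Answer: -167835361/834478176 ≈ -0.20113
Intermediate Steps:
U(x, j) = x*(2 + x) (U(x, j) = x*((-2 + 4) + x) = x*(2 + x))
k(T) = -4*T (k(T) = (2*T)*(-2) = -4*T)
b = 1/12768 (b = 1/(112*(2 + 112)) = 1/(112*114) = 1/12768 ≈ 7.8321e-5)
((k(-143) + 12573) + b)/(-65357) = ((-4*(-143) + 12573) + 1/12768)/(-65357) = ((572 + 12573) + 1/12768)*(-1/65357) = (13145 + 1/12768)*(-1/65357) = (167835361/12768)*(-1/65357) = -167835361/834478176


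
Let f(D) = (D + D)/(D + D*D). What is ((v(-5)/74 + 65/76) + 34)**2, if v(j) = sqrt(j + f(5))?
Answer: 28819624291/23722032 + 883*I*sqrt(42)/2812 ≈ 1214.9 + 2.035*I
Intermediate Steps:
f(D) = 2*D/(D + D**2) (f(D) = (2*D)/(D + D**2) = 2*D/(D + D**2))
v(j) = sqrt(1/3 + j) (v(j) = sqrt(j + 2/(1 + 5)) = sqrt(j + 2/6) = sqrt(j + 2*(1/6)) = sqrt(j + 1/3) = sqrt(1/3 + j))
((v(-5)/74 + 65/76) + 34)**2 = (((sqrt(3 + 9*(-5))/3)/74 + 65/76) + 34)**2 = (((sqrt(3 - 45)/3)*(1/74) + 65*(1/76)) + 34)**2 = (((sqrt(-42)/3)*(1/74) + 65/76) + 34)**2 = ((((I*sqrt(42))/3)*(1/74) + 65/76) + 34)**2 = (((I*sqrt(42)/3)*(1/74) + 65/76) + 34)**2 = ((I*sqrt(42)/222 + 65/76) + 34)**2 = ((65/76 + I*sqrt(42)/222) + 34)**2 = (2649/76 + I*sqrt(42)/222)**2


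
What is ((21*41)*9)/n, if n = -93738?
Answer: -2583/31246 ≈ -0.082667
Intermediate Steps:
((21*41)*9)/n = ((21*41)*9)/(-93738) = (861*9)*(-1/93738) = 7749*(-1/93738) = -2583/31246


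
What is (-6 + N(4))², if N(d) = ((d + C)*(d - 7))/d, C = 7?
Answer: 3249/16 ≈ 203.06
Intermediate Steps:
N(d) = (-7 + d)*(7 + d)/d (N(d) = ((d + 7)*(d - 7))/d = ((7 + d)*(-7 + d))/d = ((-7 + d)*(7 + d))/d = (-7 + d)*(7 + d)/d)
(-6 + N(4))² = (-6 + (4 - 49/4))² = (-6 - 33/4)² = (-57/4)² = 3249/16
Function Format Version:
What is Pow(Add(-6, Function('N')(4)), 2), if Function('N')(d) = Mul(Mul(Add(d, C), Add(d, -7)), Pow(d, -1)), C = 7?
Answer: Rational(3249, 16) ≈ 203.06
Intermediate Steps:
Function('N')(d) = Mul(Pow(d, -1), Add(-7, d), Add(7, d)) (Function('N')(d) = Mul(Mul(Add(d, 7), Add(d, -7)), Pow(d, -1)) = Mul(Mul(Add(7, d), Add(-7, d)), Pow(d, -1)) = Mul(Mul(Add(-7, d), Add(7, d)), Pow(d, -1)) = Mul(Pow(d, -1), Add(-7, d), Add(7, d)))
Pow(Add(-6, Function('N')(4)), 2) = Pow(Add(-6, Add(4, Mul(-49, Pow(4, -1)))), 2) = Pow(Add(-6, Add(4, Mul(-49, Rational(1, 4)))), 2) = Pow(Add(-6, Add(4, Rational(-49, 4))), 2) = Pow(Add(-6, Rational(-33, 4)), 2) = Pow(Rational(-57, 4), 2) = Rational(3249, 16)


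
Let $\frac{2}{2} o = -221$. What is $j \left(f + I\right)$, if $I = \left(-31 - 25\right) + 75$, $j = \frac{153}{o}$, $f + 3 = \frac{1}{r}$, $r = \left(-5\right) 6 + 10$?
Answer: $- \frac{2871}{260} \approx -11.042$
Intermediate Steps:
$o = -221$
$r = -20$ ($r = -30 + 10 = -20$)
$f = - \frac{61}{20}$ ($f = -3 + \frac{1}{-20} = -3 - \frac{1}{20} = - \frac{61}{20} \approx -3.05$)
$j = - \frac{9}{13}$ ($j = \frac{153}{-221} = 153 \left(- \frac{1}{221}\right) = - \frac{9}{13} \approx -0.69231$)
$I = 19$ ($I = -56 + 75 = 19$)
$j \left(f + I\right) = - \frac{9 \left(- \frac{61}{20} + 19\right)}{13} = \left(- \frac{9}{13}\right) \frac{319}{20} = - \frac{2871}{260}$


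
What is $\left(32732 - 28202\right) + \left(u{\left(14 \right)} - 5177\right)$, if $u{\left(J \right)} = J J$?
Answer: $-451$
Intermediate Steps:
$u{\left(J \right)} = J^{2}$
$\left(32732 - 28202\right) + \left(u{\left(14 \right)} - 5177\right) = \left(32732 - 28202\right) - \left(5177 - 14^{2}\right) = 4530 + \left(196 - 5177\right) = 4530 - 4981 = -451$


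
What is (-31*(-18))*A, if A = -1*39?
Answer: -21762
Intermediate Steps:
A = -39
(-31*(-18))*A = -31*(-18)*(-39) = 558*(-39) = -21762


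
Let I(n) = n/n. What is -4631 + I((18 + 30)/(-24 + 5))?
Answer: -4630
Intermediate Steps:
I(n) = 1
-4631 + I((18 + 30)/(-24 + 5)) = -4631 + 1 = -4630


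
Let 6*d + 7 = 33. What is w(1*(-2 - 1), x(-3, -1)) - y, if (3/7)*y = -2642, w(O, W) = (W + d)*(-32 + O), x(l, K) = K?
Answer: 6048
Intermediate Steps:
d = 13/3 (d = -7/6 + (⅙)*33 = -7/6 + 11/2 = 13/3 ≈ 4.3333)
w(O, W) = (-32 + O)*(13/3 + W) (w(O, W) = (W + 13/3)*(-32 + O) = (13/3 + W)*(-32 + O) = (-32 + O)*(13/3 + W))
y = -18494/3 (y = (7/3)*(-2642) = -18494/3 ≈ -6164.7)
w(1*(-2 - 1), x(-3, -1)) - y = (-416/3 - 32*(-1) + 13*(1*(-2 - 1))/3 + (1*(-2 - 1))*(-1)) - 1*(-18494/3) = (-416/3 + 32 + 13*(1*(-3))/3 + (1*(-3))*(-1)) + 18494/3 = (-416/3 + 32 + (13/3)*(-3) - 3*(-1)) + 18494/3 = (-416/3 + 32 - 13 + 3) + 18494/3 = -350/3 + 18494/3 = 6048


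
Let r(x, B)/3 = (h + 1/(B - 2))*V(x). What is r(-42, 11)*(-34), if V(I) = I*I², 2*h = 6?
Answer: 23510592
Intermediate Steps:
h = 3 (h = (½)*6 = 3)
V(I) = I³
r(x, B) = 3*x³*(3 + 1/(-2 + B)) (r(x, B) = 3*((3 + 1/(B - 2))*x³) = 3*((3 + 1/(-2 + B))*x³) = 3*(x³*(3 + 1/(-2 + B))) = 3*x³*(3 + 1/(-2 + B)))
r(-42, 11)*(-34) = ((-42)³*(-15 + 9*11)/(-2 + 11))*(-34) = -74088*(-15 + 99)/9*(-34) = -74088*⅑*84*(-34) = -691488*(-34) = 23510592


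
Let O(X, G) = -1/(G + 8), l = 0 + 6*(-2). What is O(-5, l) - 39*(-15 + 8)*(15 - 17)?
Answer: -2183/4 ≈ -545.75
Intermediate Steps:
l = -12 (l = 0 - 12 = -12)
O(X, G) = -1/(8 + G)
O(-5, l) - 39*(-15 + 8)*(15 - 17) = -1/(8 - 12) - 39*(-15 + 8)*(15 - 17) = -1/(-4) - (-273)*(-2) = -1*(-¼) - 39*14 = ¼ - 546 = -2183/4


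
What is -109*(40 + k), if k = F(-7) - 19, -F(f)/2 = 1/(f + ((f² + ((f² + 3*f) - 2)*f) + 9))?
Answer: -300077/131 ≈ -2290.7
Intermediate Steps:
F(f) = -2/(9 + f + f² + f*(-2 + f² + 3*f)) (F(f) = -2/(f + ((f² + ((f² + 3*f) - 2)*f) + 9)) = -2/(f + ((f² + (-2 + f² + 3*f)*f) + 9)) = -2/(f + ((f² + f*(-2 + f² + 3*f)) + 9)) = -2/(f + (9 + f² + f*(-2 + f² + 3*f))) = -2/(9 + f + f² + f*(-2 + f² + 3*f)))
k = -2487/131 (k = -2/(9 + (-7)³ - 1*(-7) + 4*(-7)²) - 19 = -2/(9 - 343 + 7 + 4*49) - 19 = -2/(9 - 343 + 7 + 196) - 19 = -2/(-131) - 19 = -2*(-1/131) - 19 = 2/131 - 19 = -2487/131 ≈ -18.985)
-109*(40 + k) = -109*(40 - 2487/131) = -109*2753/131 = -300077/131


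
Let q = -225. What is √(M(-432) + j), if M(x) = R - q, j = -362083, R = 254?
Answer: 2*I*√90401 ≈ 601.33*I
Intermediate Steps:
M(x) = 479 (M(x) = 254 - 1*(-225) = 254 + 225 = 479)
√(M(-432) + j) = √(479 - 362083) = √(-361604) = 2*I*√90401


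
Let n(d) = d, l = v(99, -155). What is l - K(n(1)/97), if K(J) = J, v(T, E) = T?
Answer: 9602/97 ≈ 98.990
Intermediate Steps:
l = 99
l - K(n(1)/97) = 99 - 1/97 = 9602/97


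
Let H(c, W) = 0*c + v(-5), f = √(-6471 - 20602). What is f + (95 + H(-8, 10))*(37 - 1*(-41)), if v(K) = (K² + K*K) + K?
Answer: 10920 + I*√27073 ≈ 10920.0 + 164.54*I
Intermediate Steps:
v(K) = K + 2*K² (v(K) = (K² + K²) + K = 2*K² + K = K + 2*K²)
f = I*√27073 (f = √(-27073) = I*√27073 ≈ 164.54*I)
H(c, W) = 45 (H(c, W) = 0*c - 5*(1 + 2*(-5)) = 0 - 5*(1 - 10) = 0 - 5*(-9) = 0 + 45 = 45)
f + (95 + H(-8, 10))*(37 - 1*(-41)) = I*√27073 + (95 + 45)*(37 - 1*(-41)) = I*√27073 + 140*(37 + 41) = I*√27073 + 140*78 = I*√27073 + 10920 = 10920 + I*√27073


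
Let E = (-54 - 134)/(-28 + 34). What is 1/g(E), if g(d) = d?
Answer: -3/94 ≈ -0.031915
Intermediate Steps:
E = -94/3 (E = -188/6 = -188*⅙ = -94/3 ≈ -31.333)
1/g(E) = 1/(-94/3) = -3/94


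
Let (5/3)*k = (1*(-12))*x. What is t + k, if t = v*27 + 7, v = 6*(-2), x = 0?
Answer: -317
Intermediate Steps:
v = -12
t = -317 (t = -12*27 + 7 = -324 + 7 = -317)
k = 0 (k = 3*((1*(-12))*0)/5 = 3*(-12*0)/5 = (3/5)*0 = 0)
t + k = -317 + 0 = -317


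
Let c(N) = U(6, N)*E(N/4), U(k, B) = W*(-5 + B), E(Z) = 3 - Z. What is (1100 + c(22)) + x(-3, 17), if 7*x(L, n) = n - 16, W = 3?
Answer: 13617/14 ≈ 972.64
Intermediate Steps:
x(L, n) = -16/7 + n/7 (x(L, n) = (n - 16)/7 = (-16 + n)/7 = -16/7 + n/7)
U(k, B) = -15 + 3*B (U(k, B) = 3*(-5 + B) = -15 + 3*B)
c(N) = (-15 + 3*N)*(3 - N/4)
(1100 + c(22)) + x(-3, 17) = (1100 - 3*(-12 + 22)*(-5 + 22)/4) + (-16/7 + (⅐)*17) = (1100 - ¾*10*17) + (-16/7 + 17/7) = (1100 - 255/2) + ⅐ = 1945/2 + ⅐ = 13617/14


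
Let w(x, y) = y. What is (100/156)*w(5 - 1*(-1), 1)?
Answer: 25/39 ≈ 0.64103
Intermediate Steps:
(100/156)*w(5 - 1*(-1), 1) = (100/156)*1 = (100*(1/156))*1 = (25/39)*1 = 25/39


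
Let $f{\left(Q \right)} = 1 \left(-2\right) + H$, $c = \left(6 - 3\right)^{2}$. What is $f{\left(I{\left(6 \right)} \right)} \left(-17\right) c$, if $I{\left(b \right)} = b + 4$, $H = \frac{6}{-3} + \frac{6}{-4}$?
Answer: $\frac{1683}{2} \approx 841.5$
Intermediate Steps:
$H = - \frac{7}{2}$ ($H = 6 \left(- \frac{1}{3}\right) + 6 \left(- \frac{1}{4}\right) = -2 - \frac{3}{2} = - \frac{7}{2} \approx -3.5$)
$I{\left(b \right)} = 4 + b$
$c = 9$ ($c = 3^{2} = 9$)
$f{\left(Q \right)} = - \frac{11}{2}$ ($f{\left(Q \right)} = 1 \left(-2\right) - \frac{7}{2} = -2 - \frac{7}{2} = - \frac{11}{2}$)
$f{\left(I{\left(6 \right)} \right)} \left(-17\right) c = \left(- \frac{11}{2}\right) \left(-17\right) 9 = \frac{187}{2} \cdot 9 = \frac{1683}{2}$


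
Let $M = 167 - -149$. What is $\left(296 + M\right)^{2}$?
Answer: $374544$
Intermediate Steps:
$M = 316$ ($M = 167 + 149 = 316$)
$\left(296 + M\right)^{2} = \left(296 + 316\right)^{2} = 612^{2} = 374544$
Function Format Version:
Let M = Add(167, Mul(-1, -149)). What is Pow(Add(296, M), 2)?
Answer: 374544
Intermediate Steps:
M = 316 (M = Add(167, 149) = 316)
Pow(Add(296, M), 2) = Pow(Add(296, 316), 2) = Pow(612, 2) = 374544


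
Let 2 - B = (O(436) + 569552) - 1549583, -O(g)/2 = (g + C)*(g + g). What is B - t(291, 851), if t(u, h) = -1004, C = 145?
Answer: 1994301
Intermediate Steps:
O(g) = -4*g*(145 + g) (O(g) = -2*(g + 145)*(g + g) = -2*(145 + g)*2*g = -4*g*(145 + g))
B = 1993297 (B = 2 - ((-4*436*(145 + 436) + 569552) - 1549583) = 2 - ((-4*436*581 + 569552) - 1549583) = 2 - ((-1013264 + 569552) - 1549583) = 2 - (-443712 - 1549583) = 2 - 1*(-1993295) = 2 + 1993295 = 1993297)
B - t(291, 851) = 1993297 - 1*(-1004) = 1993297 + 1004 = 1994301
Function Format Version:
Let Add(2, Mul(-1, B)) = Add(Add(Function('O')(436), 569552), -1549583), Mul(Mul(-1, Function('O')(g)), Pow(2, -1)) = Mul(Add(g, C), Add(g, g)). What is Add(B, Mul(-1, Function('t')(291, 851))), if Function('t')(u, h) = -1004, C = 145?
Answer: 1994301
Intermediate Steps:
Function('O')(g) = Mul(-4, g, Add(145, g)) (Function('O')(g) = Mul(-2, Mul(Add(g, 145), Add(g, g))) = Mul(-2, Mul(Add(145, g), Mul(2, g))) = Mul(-2, Mul(2, g, Add(145, g))) = Mul(-4, g, Add(145, g)))
B = 1993297 (B = Add(2, Mul(-1, Add(Add(Mul(-4, 436, Add(145, 436)), 569552), -1549583))) = Add(2, Mul(-1, Add(Add(Mul(-4, 436, 581), 569552), -1549583))) = Add(2, Mul(-1, Add(Add(-1013264, 569552), -1549583))) = Add(2, Mul(-1, Add(-443712, -1549583))) = Add(2, Mul(-1, -1993295)) = Add(2, 1993295) = 1993297)
Add(B, Mul(-1, Function('t')(291, 851))) = Add(1993297, Mul(-1, -1004)) = Add(1993297, 1004) = 1994301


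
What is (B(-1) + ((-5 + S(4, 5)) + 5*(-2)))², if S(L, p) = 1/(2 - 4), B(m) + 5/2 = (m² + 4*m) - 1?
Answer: 484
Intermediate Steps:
B(m) = -7/2 + m² + 4*m (B(m) = -5/2 + ((m² + 4*m) - 1) = -5/2 + (-1 + m² + 4*m) = -7/2 + m² + 4*m)
S(L, p) = -½ (S(L, p) = 1/(-2) = -½)
(B(-1) + ((-5 + S(4, 5)) + 5*(-2)))² = ((-7/2 + (-1)² + 4*(-1)) + ((-5 - ½) + 5*(-2)))² = ((-7/2 + 1 - 4) + (-11/2 - 10))² = (-13/2 - 31/2)² = (-22)² = 484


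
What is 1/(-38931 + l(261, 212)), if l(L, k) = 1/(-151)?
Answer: -151/5878582 ≈ -2.5686e-5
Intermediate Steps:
l(L, k) = -1/151
1/(-38931 + l(261, 212)) = 1/(-38931 - 1/151) = 1/(-5878582/151) = -151/5878582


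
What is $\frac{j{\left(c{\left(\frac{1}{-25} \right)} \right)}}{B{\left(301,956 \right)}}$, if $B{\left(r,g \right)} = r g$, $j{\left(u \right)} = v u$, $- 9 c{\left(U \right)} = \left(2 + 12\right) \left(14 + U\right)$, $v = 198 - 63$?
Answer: $- \frac{1047}{102770} \approx -0.010188$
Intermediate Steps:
$v = 135$
$c{\left(U \right)} = - \frac{196}{9} - \frac{14 U}{9}$ ($c{\left(U \right)} = - \frac{\left(2 + 12\right) \left(14 + U\right)}{9} = - \frac{14 \left(14 + U\right)}{9} = - \frac{196 + 14 U}{9} = - \frac{196}{9} - \frac{14 U}{9}$)
$j{\left(u \right)} = 135 u$
$B{\left(r,g \right)} = g r$
$\frac{j{\left(c{\left(\frac{1}{-25} \right)} \right)}}{B{\left(301,956 \right)}} = \frac{135 \left(- \frac{196}{9} - \frac{14}{9 \left(-25\right)}\right)}{956 \cdot 301} = \frac{135 \left(- \frac{196}{9} - - \frac{14}{225}\right)}{287756} = 135 \left(- \frac{196}{9} + \frac{14}{225}\right) \frac{1}{287756} = 135 \left(- \frac{4886}{225}\right) \frac{1}{287756} = \left(- \frac{14658}{5}\right) \frac{1}{287756} = - \frac{1047}{102770}$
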